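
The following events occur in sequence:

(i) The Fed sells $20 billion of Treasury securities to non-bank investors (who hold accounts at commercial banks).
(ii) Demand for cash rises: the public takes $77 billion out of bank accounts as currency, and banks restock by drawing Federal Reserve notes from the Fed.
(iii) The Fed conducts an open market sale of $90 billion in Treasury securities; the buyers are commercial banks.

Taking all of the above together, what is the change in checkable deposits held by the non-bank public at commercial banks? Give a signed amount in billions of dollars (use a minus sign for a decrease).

-$97 billion

Fed balance sheet:
  Assets:      Securities −$110B
  Liabilities: Bank reserves −$187B, Currency in circulation +$77B
Commercial banking system:
  Assets:      Reserves at CB −$187B, Securities +$90B
  Liabilities: Checkable deposits −$97B
So the change in checkable deposits held by the non-bank public at commercial banks is -$97 billion.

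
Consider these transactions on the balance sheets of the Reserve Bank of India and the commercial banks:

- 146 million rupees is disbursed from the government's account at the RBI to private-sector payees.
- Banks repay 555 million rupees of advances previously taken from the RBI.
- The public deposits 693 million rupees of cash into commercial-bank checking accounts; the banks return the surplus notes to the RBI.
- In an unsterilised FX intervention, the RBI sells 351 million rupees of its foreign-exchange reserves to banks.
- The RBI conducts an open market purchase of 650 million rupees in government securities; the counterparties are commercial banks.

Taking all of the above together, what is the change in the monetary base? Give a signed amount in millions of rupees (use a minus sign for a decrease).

-110 million

RBI balance sheet:
  Assets:      Securities +650M, Loans to banks −555M, Foreign assets −351M
  Liabilities: Bank reserves +583M, Currency in circulation −693M, Government deposits −146M
Monetary base = currency + reserves: −693M + (+583M) = -110 million.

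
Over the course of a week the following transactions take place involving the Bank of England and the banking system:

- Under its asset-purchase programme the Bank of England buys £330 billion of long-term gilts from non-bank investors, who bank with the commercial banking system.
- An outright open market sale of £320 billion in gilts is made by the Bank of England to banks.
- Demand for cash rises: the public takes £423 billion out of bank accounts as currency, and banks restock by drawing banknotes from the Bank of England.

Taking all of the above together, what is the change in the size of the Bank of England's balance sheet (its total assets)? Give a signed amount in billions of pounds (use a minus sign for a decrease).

Asset purchase (from non-banks) £330 billion: a Bank of England asset is acquired → +£330B.
OMO sale (to banks) £320 billion: a Bank of England asset is shed → −£320B.
Currency withdrawal £423 billion: only the composition of liabilities changes → 0.
Net: 330 − 320 + 0 = +£10 billion.

+£10 billion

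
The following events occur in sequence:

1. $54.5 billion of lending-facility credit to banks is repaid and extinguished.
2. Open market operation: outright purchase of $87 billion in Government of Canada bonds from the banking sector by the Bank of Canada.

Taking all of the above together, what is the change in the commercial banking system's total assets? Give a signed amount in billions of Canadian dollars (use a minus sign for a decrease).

-$54.5 billion

Bank of Canada balance sheet:
  Assets:      Securities +$87B, Loans to banks −$54.5B
  Liabilities: Bank reserves +$32.5B
Commercial banking system:
  Assets:      Reserves at CB +$32.5B, Securities −$87B
  Liabilities: Borrowings from CB −$54.5B
Change in total bank assets = -$54.5 billion.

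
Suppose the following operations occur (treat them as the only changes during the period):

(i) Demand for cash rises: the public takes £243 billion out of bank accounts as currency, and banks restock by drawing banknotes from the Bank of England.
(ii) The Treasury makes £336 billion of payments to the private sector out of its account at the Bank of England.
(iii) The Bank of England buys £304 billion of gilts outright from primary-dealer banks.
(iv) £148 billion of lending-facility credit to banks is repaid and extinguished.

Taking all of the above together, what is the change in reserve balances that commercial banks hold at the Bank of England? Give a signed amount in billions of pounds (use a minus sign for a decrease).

Bank of England balance sheet:
  Assets:      Securities +£304B, Loans to banks −£148B
  Liabilities: Bank reserves +£249B, Currency in circulation +£243B, Government deposits −£336B
So the change in reserve balances that commercial banks hold at the Bank of England is +£249 billion.

+£249 billion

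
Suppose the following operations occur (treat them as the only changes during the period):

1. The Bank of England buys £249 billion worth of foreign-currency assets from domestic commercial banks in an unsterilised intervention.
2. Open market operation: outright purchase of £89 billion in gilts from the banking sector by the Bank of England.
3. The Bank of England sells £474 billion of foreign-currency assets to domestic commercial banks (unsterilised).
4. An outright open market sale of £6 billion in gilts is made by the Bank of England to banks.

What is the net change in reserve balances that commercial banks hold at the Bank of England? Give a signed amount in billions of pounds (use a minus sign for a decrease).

FX purchase £249 billion: the Bank of England pays by crediting reserve accounts → +£249B.
OMO purchase (from banks) £89 billion: the Bank of England pays by crediting reserve accounts → +£89B.
FX sale £474 billion: the buying banks pay out of their reserve balances → −£474B.
OMO sale (to banks) £6 billion: the buying banks pay out of their reserve balances → −£6B.
Net: 249 + 89 − 474 − 6 = -£142 billion.

-£142 billion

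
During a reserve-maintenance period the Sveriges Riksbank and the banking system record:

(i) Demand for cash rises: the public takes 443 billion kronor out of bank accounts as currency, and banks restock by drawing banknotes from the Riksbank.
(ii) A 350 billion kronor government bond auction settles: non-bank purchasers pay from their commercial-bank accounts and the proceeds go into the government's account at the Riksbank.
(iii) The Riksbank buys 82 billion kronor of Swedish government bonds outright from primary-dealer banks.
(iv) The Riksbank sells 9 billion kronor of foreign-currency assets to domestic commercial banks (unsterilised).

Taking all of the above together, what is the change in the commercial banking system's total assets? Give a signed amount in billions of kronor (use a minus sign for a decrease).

Riksbank balance sheet:
  Assets:      Securities +82B, Foreign assets −9B
  Liabilities: Bank reserves −720B, Currency in circulation +443B, Government deposits +350B
Commercial banking system:
  Assets:      Reserves at CB −720B, Securities −82B, Foreign assets +9B
  Liabilities: Checkable deposits −793B
Change in total bank assets = -793 billion.

-793 billion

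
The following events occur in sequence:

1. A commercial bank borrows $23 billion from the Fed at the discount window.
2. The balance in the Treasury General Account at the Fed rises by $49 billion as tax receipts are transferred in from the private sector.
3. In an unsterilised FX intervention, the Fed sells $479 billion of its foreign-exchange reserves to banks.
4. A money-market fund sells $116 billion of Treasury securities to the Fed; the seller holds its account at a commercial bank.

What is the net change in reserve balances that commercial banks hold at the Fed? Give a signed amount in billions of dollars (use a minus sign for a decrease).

-$389 billion

Fed balance sheet:
  Assets:      Securities +$116B, Loans to banks +$23B, Foreign assets −$479B
  Liabilities: Bank reserves −$389B, Government deposits +$49B
So the change in reserve balances that commercial banks hold at the Fed is -$389 billion.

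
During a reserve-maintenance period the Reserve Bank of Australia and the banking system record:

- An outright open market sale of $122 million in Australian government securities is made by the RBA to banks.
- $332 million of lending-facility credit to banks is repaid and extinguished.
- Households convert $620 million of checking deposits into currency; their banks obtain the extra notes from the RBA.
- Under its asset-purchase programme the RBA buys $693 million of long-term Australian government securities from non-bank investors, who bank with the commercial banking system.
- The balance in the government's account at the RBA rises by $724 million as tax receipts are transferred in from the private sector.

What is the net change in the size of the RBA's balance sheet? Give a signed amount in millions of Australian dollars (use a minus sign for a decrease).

+$239 million

RBA balance sheet:
  Assets:      Securities +$571M, Loans to banks −$332M
  Liabilities: Bank reserves −$1105M, Currency in circulation +$620M, Government deposits +$724M
Commercial banking system:
  Assets:      Reserves at CB −$1105M, Securities +$122M
  Liabilities: Checkable deposits −$651M, Borrowings from CB −$332M
Change in total RBA assets = +$239 million.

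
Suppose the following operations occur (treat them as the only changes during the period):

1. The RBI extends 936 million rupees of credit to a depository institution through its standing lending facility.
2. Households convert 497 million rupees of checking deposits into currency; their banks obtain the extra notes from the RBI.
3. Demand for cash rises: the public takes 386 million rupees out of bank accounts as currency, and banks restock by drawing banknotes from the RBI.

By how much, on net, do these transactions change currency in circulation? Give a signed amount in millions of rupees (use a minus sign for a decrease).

RBI balance sheet:
  Assets:      Loans to banks +936M
  Liabilities: Bank reserves +53M, Currency in circulation +883M
Commercial banking system:
  Assets:      Reserves at CB +53M
  Liabilities: Checkable deposits −883M, Borrowings from CB +936M
So the change in currency in circulation is +883 million.

+883 million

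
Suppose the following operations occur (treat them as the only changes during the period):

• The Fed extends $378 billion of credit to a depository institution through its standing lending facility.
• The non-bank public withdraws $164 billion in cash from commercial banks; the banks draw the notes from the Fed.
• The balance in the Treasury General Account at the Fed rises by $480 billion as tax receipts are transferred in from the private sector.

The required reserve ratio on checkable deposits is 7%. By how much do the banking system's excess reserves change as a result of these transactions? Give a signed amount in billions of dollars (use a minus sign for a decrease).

-$220.92 billion

Discount-window loan $378 billion: reserves +$378B, deposits 0.
Currency withdrawal $164 billion: reserves −$164B, deposits −$164B.
Government account inflow $480 billion: reserves −$480B, deposits −$480B.
Totals: Δreserves = −$266B, Δdeposits = −$644B.
Δrequired reserves = 7% × −$644B = −$45.08B.
Δexcess reserves = Δreserves − Δrequired = −$266B − (−$45.08B) = -$220.92 billion.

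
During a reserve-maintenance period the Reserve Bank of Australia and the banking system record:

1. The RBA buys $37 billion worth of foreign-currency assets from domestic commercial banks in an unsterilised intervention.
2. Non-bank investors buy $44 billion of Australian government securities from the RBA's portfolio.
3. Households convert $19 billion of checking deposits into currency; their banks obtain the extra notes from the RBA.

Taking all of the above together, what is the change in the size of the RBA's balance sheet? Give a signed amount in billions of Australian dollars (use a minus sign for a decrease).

-$7 billion

RBA balance sheet:
  Assets:      Securities −$44B, Foreign assets +$37B
  Liabilities: Bank reserves −$26B, Currency in circulation +$19B
Change in total RBA assets = -$7 billion.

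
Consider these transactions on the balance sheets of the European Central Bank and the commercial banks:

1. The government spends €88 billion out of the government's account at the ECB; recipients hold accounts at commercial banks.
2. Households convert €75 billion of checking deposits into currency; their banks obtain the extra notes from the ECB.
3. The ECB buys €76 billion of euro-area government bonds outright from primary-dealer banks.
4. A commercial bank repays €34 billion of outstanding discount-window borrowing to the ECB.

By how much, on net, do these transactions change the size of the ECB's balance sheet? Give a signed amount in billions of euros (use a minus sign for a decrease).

ECB balance sheet:
  Assets:      Securities +€76B, Loans to banks −€34B
  Liabilities: Bank reserves +€55B, Currency in circulation +€75B, Government deposits −€88B
Change in total ECB assets = +€42 billion.

+€42 billion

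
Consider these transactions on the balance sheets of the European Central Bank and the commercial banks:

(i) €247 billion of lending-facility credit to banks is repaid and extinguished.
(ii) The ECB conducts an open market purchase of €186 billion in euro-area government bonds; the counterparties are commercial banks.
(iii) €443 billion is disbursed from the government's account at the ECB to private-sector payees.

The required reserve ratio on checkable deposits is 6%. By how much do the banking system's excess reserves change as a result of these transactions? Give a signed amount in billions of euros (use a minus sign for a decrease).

Discount-window repayment €247 billion: reserves −€247B, deposits 0.
OMO purchase (from banks) €186 billion: reserves +€186B, deposits 0.
Government spending €443 billion: reserves +€443B, deposits +€443B.
Totals: Δreserves = +€382B, Δdeposits = +€443B.
Δrequired reserves = 6% × +€443B = +€26.58B.
Δexcess reserves = Δreserves − Δrequired = +€382B − (+€26.58B) = +€355.42 billion.

+€355.42 billion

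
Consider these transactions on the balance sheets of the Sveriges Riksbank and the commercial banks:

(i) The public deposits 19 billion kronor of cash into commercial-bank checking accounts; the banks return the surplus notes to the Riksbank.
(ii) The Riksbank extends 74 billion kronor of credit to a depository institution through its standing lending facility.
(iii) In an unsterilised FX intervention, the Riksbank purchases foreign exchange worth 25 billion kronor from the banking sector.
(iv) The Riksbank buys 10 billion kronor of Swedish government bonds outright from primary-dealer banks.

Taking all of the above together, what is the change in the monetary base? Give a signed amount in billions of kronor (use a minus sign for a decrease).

Riksbank balance sheet:
  Assets:      Securities +10B, Loans to banks +74B, Foreign assets +25B
  Liabilities: Bank reserves +128B, Currency in circulation −19B
Monetary base = currency + reserves: −19B + (+128B) = +109 billion.

+109 billion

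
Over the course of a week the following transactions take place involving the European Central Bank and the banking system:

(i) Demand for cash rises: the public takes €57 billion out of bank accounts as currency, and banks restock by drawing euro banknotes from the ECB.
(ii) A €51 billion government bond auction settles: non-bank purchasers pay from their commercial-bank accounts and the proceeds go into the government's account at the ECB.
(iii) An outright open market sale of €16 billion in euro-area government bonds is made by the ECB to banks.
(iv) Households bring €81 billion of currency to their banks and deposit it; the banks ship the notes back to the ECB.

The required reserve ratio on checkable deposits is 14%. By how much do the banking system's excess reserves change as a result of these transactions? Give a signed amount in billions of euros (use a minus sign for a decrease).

Currency withdrawal €57 billion: reserves −€57B, deposits −€57B.
Government account inflow €51 billion: reserves −€51B, deposits −€51B.
OMO sale (to banks) €16 billion: reserves −€16B, deposits 0.
Currency deposit €81 billion: reserves +€81B, deposits +€81B.
Totals: Δreserves = −€43B, Δdeposits = −€27B.
Δrequired reserves = 14% × −€27B = −€3.78B.
Δexcess reserves = Δreserves − Δrequired = −€43B − (−€3.78B) = -€39.22 billion.

-€39.22 billion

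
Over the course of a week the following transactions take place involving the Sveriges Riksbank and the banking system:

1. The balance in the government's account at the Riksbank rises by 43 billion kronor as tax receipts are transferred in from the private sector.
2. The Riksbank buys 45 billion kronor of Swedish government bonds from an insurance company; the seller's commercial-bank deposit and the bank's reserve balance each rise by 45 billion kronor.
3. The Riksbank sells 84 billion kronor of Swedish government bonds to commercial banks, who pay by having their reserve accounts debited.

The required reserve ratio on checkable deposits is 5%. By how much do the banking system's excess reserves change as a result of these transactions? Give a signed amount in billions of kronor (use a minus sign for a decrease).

-82.1 billion

Government account inflow 43 billion kronor: reserves −43B, deposits −43B.
Asset purchase (from non-banks) 45 billion kronor: reserves +45B, deposits +45B.
OMO sale (to banks) 84 billion kronor: reserves −84B, deposits 0.
Totals: Δreserves = −82B, Δdeposits = +2B.
Δrequired reserves = 5% × +2B = +0.1B.
Δexcess reserves = Δreserves − Δrequired = −82B − (+0.1B) = -82.1 billion.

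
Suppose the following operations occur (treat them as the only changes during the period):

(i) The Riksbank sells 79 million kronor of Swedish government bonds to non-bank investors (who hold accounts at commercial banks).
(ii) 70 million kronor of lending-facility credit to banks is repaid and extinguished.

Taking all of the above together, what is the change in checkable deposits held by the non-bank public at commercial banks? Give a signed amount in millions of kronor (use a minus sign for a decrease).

Asset sale (to non-banks) 79 million kronor: non-bank counterparties' bank balances fall → −79M.
Discount-window repayment 70 million kronor: the counterparty is a bank, so public deposits are unchanged → 0.
Net: −79 + 0 = -79 million.

-79 million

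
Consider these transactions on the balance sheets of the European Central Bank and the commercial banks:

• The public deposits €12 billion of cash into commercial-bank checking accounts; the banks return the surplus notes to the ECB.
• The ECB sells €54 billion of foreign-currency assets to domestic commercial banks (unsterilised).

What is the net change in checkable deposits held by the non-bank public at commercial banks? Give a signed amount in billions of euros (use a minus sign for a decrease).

ECB balance sheet:
  Assets:      Foreign assets −€54B
  Liabilities: Bank reserves −€42B, Currency in circulation −€12B
Commercial banking system:
  Assets:      Reserves at CB −€42B, Foreign assets +€54B
  Liabilities: Checkable deposits +€12B
So the change in checkable deposits held by the non-bank public at commercial banks is +€12 billion.

+€12 billion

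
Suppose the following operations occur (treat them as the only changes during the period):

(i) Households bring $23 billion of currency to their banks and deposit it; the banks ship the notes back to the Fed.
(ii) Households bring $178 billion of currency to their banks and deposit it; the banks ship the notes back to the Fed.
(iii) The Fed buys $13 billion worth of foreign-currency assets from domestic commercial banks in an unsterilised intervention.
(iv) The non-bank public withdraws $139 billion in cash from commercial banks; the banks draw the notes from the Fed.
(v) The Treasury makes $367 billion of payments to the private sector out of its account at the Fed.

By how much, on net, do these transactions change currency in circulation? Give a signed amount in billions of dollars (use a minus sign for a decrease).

-$62 billion

Fed balance sheet:
  Assets:      Foreign assets +$13B
  Liabilities: Bank reserves +$442B, Currency in circulation −$62B, Government deposits −$367B
So the change in currency in circulation is -$62 billion.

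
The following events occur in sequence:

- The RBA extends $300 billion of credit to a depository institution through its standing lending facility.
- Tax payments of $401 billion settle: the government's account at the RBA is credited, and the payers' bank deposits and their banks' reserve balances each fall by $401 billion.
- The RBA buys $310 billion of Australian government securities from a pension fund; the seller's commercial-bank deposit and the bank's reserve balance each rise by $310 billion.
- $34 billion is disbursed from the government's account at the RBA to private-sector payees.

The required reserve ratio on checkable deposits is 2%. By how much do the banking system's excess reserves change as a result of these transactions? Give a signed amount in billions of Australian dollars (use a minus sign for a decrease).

+$244.14 billion

Discount-window loan $300 billion: reserves +$300B, deposits 0.
Government account inflow $401 billion: reserves −$401B, deposits −$401B.
Asset purchase (from non-banks) $310 billion: reserves +$310B, deposits +$310B.
Government spending $34 billion: reserves +$34B, deposits +$34B.
Totals: Δreserves = +$243B, Δdeposits = −$57B.
Δrequired reserves = 2% × −$57B = −$1.14B.
Δexcess reserves = Δreserves − Δrequired = +$243B − (−$1.14B) = +$244.14 billion.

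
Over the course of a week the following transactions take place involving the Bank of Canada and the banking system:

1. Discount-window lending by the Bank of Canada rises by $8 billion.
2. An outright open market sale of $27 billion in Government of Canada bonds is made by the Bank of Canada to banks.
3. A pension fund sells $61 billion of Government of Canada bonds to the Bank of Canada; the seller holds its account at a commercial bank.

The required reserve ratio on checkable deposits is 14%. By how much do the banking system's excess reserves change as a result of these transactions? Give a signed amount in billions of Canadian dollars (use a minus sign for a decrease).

Discount-window loan $8 billion: reserves +$8B, deposits 0.
OMO sale (to banks) $27 billion: reserves −$27B, deposits 0.
Asset purchase (from non-banks) $61 billion: reserves +$61B, deposits +$61B.
Totals: Δreserves = +$42B, Δdeposits = +$61B.
Δrequired reserves = 14% × +$61B = +$8.54B.
Δexcess reserves = Δreserves − Δrequired = +$42B − (+$8.54B) = +$33.46 billion.

+$33.46 billion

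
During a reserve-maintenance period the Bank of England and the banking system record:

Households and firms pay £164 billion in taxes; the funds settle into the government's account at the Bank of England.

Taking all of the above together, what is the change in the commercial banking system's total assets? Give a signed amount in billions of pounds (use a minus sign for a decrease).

Government account inflow £164 billion: bank balance sheets shrink → −£164B.

-£164 billion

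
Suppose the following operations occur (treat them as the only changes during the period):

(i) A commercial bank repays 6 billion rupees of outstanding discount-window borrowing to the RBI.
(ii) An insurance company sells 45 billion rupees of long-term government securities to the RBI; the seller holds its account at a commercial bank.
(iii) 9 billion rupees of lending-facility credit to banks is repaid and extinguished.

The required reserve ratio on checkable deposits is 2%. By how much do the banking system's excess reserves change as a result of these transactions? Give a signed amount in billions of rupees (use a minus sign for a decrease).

+29.1 billion

Discount-window repayment 6 billion rupees: reserves −6B, deposits 0.
Asset purchase (from non-banks) 45 billion rupees: reserves +45B, deposits +45B.
Discount-window repayment 9 billion rupees: reserves −9B, deposits 0.
Totals: Δreserves = +30B, Δdeposits = +45B.
Δrequired reserves = 2% × +45B = +0.9B.
Δexcess reserves = Δreserves − Δrequired = +30B − (+0.9B) = +29.1 billion.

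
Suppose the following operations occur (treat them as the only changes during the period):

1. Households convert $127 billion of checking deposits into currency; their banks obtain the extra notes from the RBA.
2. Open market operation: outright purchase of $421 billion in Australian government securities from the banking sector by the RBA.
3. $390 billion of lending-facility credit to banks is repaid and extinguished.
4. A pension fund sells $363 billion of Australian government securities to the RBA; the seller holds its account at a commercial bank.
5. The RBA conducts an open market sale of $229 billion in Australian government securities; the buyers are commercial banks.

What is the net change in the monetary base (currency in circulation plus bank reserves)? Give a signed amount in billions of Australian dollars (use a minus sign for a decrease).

+$165 billion

Currency withdrawal $127 billion: just a shift between currency and reserves — both are base money → 0.
OMO purchase (from banks) $421 billion: RBA balance sheet expands → +$421B.
Discount-window repayment $390 billion: RBA balance sheet contracts → −$390B.
Asset purchase (from non-banks) $363 billion: RBA balance sheet expands → +$363B.
OMO sale (to banks) $229 billion: RBA balance sheet contracts → −$229B.
Net: 0 + 421 − 390 + 363 − 229 = +$165 billion.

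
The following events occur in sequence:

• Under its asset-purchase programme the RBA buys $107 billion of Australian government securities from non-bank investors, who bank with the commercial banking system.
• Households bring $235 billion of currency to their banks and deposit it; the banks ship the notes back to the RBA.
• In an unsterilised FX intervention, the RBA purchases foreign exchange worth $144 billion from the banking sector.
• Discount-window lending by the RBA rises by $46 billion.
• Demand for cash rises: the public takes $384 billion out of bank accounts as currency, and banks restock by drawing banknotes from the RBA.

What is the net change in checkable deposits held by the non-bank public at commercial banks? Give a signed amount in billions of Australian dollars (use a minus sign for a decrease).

-$42 billion

RBA balance sheet:
  Assets:      Securities +$107B, Loans to banks +$46B, Foreign assets +$144B
  Liabilities: Bank reserves +$148B, Currency in circulation +$149B
Commercial banking system:
  Assets:      Reserves at CB +$148B, Foreign assets −$144B
  Liabilities: Checkable deposits −$42B, Borrowings from CB +$46B
So the change in checkable deposits held by the non-bank public at commercial banks is -$42 billion.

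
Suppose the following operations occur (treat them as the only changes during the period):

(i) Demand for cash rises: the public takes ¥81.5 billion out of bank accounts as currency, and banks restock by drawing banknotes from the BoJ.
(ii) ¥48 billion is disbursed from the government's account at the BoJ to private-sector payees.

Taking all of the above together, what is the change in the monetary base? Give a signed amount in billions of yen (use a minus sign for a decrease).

Currency withdrawal ¥81.5 billion: just a shift between currency and reserves — both are base money → 0.
Government spending ¥48 billion: a non-base liability converts back to reserves → +¥48B.
Net: 0 + 48 = +¥48 billion.

+¥48 billion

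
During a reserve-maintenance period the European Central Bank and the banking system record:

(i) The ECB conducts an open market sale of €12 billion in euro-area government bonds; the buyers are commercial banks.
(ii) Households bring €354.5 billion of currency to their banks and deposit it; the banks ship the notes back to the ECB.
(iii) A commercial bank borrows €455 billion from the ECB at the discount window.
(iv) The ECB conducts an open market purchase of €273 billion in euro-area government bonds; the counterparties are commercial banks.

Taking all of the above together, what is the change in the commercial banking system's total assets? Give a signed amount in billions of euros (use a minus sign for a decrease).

+€809.5 billion

ECB balance sheet:
  Assets:      Securities +€261B, Loans to banks +€455B
  Liabilities: Bank reserves +€1070.5B, Currency in circulation −€354.5B
Commercial banking system:
  Assets:      Reserves at CB +€1070.5B, Securities −€261B
  Liabilities: Checkable deposits +€354.5B, Borrowings from CB +€455B
Change in total bank assets = +€809.5 billion.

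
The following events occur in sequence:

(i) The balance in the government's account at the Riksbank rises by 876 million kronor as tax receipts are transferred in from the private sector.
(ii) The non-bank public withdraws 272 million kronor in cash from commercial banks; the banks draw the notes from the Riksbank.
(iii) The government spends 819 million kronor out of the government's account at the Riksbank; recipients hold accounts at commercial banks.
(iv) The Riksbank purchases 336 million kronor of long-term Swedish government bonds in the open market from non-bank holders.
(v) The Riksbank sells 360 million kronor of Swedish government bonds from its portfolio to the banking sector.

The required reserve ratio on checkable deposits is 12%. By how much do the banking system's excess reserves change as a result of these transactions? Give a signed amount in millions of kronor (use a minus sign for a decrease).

Government account inflow 876 million kronor: reserves −876M, deposits −876M.
Currency withdrawal 272 million kronor: reserves −272M, deposits −272M.
Government spending 819 million kronor: reserves +819M, deposits +819M.
Asset purchase (from non-banks) 336 million kronor: reserves +336M, deposits +336M.
OMO sale (to banks) 360 million kronor: reserves −360M, deposits 0.
Totals: Δreserves = −353M, Δdeposits = +7M.
Δrequired reserves = 12% × +7M = +0.84M.
Δexcess reserves = Δreserves − Δrequired = −353M − (+0.84M) = -353.84 million.

-353.84 million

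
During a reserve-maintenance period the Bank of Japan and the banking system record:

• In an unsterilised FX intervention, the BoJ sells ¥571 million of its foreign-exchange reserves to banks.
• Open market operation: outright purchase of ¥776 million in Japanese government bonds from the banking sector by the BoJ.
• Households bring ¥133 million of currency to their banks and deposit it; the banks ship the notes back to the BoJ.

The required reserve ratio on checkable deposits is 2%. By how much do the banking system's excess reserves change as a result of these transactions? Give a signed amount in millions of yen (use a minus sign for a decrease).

FX sale ¥571 million: reserves −¥571M, deposits 0.
OMO purchase (from banks) ¥776 million: reserves +¥776M, deposits 0.
Currency deposit ¥133 million: reserves +¥133M, deposits +¥133M.
Totals: Δreserves = +¥338M, Δdeposits = +¥133M.
Δrequired reserves = 2% × +¥133M = +¥2.66M.
Δexcess reserves = Δreserves − Δrequired = +¥338M − (+¥2.66M) = +¥335.34 million.

+¥335.34 million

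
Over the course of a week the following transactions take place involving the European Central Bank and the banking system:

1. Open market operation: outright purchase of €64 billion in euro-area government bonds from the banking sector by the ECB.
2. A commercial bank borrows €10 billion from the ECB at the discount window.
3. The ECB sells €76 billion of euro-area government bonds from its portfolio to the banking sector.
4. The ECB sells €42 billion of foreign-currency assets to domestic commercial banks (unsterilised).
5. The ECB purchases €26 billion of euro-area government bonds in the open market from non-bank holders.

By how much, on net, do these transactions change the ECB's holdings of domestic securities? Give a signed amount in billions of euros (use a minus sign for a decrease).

+€14 billion

OMO purchase (from banks) €64 billion: securities added to the ECB's portfolio → +€64B.
Discount-window loan €10 billion: the ECB's securities portfolio is untouched → 0.
OMO sale (to banks) €76 billion: securities removed from the ECB's portfolio → −€76B.
FX sale €42 billion: the ECB's securities portfolio is untouched → 0.
Asset purchase (from non-banks) €26 billion: securities added to the ECB's portfolio → +€26B.
Net: 64 + 0 − 76 + 0 + 26 = +€14 billion.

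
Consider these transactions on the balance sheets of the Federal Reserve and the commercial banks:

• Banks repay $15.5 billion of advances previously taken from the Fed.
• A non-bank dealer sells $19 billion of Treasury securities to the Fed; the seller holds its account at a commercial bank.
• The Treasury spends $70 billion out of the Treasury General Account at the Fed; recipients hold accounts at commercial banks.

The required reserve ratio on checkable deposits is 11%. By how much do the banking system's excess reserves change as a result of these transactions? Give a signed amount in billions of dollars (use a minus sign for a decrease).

Discount-window repayment $15.5 billion: reserves −$15.5B, deposits 0.
Asset purchase (from non-banks) $19 billion: reserves +$19B, deposits +$19B.
Government spending $70 billion: reserves +$70B, deposits +$70B.
Totals: Δreserves = +$73.5B, Δdeposits = +$89B.
Δrequired reserves = 11% × +$89B = +$9.79B.
Δexcess reserves = Δreserves − Δrequired = +$73.5B − (+$9.79B) = +$63.71 billion.

+$63.71 billion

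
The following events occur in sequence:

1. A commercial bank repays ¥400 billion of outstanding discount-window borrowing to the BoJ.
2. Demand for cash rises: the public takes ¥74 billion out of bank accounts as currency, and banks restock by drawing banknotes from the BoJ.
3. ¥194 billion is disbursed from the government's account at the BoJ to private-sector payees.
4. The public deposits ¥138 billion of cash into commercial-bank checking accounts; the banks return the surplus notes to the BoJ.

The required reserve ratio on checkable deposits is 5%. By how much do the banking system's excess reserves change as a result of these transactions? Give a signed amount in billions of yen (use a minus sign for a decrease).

-¥154.9 billion

Discount-window repayment ¥400 billion: reserves −¥400B, deposits 0.
Currency withdrawal ¥74 billion: reserves −¥74B, deposits −¥74B.
Government spending ¥194 billion: reserves +¥194B, deposits +¥194B.
Currency deposit ¥138 billion: reserves +¥138B, deposits +¥138B.
Totals: Δreserves = −¥142B, Δdeposits = +¥258B.
Δrequired reserves = 5% × +¥258B = +¥12.9B.
Δexcess reserves = Δreserves − Δrequired = −¥142B − (+¥12.9B) = -¥154.9 billion.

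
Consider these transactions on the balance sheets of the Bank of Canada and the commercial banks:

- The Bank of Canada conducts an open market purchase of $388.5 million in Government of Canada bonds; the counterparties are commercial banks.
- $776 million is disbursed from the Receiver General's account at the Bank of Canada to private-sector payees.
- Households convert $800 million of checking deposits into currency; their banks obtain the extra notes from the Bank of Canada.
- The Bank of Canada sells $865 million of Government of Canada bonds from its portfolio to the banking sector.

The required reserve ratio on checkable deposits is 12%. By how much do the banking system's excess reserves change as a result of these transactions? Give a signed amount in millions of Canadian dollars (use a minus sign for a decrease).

OMO purchase (from banks) $388.5 million: reserves +$388.5M, deposits 0.
Government spending $776 million: reserves +$776M, deposits +$776M.
Currency withdrawal $800 million: reserves −$800M, deposits −$800M.
OMO sale (to banks) $865 million: reserves −$865M, deposits 0.
Totals: Δreserves = −$500.5M, Δdeposits = −$24M.
Δrequired reserves = 12% × −$24M = −$2.88M.
Δexcess reserves = Δreserves − Δrequired = −$500.5M − (−$2.88M) = -$497.62 million.

-$497.62 million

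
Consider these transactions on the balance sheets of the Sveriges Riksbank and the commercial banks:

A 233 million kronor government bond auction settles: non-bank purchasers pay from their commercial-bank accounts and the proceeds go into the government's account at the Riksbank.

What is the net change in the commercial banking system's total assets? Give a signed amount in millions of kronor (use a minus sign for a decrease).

-233 million

Riksbank balance sheet:
  Assets:      no change
  Liabilities: Bank reserves −233M, Government deposits +233M
Commercial banking system:
  Assets:      Reserves at CB −233M
  Liabilities: Checkable deposits −233M
Change in total bank assets = -233 million.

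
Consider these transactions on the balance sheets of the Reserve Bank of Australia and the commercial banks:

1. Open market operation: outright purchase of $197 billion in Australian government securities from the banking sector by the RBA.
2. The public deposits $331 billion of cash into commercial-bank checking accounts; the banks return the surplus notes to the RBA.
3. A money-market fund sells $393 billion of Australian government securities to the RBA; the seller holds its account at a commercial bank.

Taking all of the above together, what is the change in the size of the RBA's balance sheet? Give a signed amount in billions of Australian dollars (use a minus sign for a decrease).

+$590 billion

RBA balance sheet:
  Assets:      Securities +$590B
  Liabilities: Bank reserves +$921B, Currency in circulation −$331B
Commercial banking system:
  Assets:      Reserves at CB +$921B, Securities −$197B
  Liabilities: Checkable deposits +$724B
Change in total RBA assets = +$590 billion.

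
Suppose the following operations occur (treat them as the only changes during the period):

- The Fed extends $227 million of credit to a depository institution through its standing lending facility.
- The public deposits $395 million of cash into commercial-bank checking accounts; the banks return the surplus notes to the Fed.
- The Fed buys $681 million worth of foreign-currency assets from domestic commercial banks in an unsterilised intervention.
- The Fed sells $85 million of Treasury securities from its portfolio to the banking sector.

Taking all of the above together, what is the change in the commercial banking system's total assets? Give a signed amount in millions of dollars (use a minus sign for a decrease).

Discount-window loan $227 million: bank balance sheets expand → +$227M.
Currency deposit $395 million: bank balance sheets expand → +$395M.
FX purchase $681 million: just an asset swap on bank balance sheets → 0.
OMO sale (to banks) $85 million: just an asset swap on bank balance sheets → 0.
Net: 227 + 395 + 0 + 0 = +$622 million.

+$622 million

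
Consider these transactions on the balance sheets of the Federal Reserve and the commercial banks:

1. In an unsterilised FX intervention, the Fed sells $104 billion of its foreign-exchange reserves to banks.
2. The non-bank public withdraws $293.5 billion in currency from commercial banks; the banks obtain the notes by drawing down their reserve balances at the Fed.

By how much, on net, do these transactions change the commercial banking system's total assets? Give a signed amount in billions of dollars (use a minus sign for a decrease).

Fed balance sheet:
  Assets:      Foreign assets −$104B
  Liabilities: Bank reserves −$397.5B, Currency in circulation +$293.5B
Commercial banking system:
  Assets:      Reserves at CB −$397.5B, Foreign assets +$104B
  Liabilities: Checkable deposits −$293.5B
Change in total bank assets = -$293.5 billion.

-$293.5 billion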